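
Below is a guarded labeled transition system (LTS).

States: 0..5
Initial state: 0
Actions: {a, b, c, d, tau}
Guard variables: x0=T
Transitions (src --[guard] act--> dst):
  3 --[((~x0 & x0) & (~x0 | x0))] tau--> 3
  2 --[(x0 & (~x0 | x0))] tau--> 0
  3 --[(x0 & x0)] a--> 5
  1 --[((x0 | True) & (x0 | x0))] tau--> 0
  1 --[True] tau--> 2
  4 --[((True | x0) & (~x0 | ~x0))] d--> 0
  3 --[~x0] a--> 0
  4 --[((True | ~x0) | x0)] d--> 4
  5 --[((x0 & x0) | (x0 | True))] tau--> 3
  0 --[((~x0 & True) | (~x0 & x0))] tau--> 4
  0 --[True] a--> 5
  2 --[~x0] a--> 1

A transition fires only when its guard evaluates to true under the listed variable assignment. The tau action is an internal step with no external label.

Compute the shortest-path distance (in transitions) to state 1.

Layered search for 1:
  L0 = {0}
  L1 = {5}
  L2 = {3}
1 never appears.

Answer: UNREACHABLE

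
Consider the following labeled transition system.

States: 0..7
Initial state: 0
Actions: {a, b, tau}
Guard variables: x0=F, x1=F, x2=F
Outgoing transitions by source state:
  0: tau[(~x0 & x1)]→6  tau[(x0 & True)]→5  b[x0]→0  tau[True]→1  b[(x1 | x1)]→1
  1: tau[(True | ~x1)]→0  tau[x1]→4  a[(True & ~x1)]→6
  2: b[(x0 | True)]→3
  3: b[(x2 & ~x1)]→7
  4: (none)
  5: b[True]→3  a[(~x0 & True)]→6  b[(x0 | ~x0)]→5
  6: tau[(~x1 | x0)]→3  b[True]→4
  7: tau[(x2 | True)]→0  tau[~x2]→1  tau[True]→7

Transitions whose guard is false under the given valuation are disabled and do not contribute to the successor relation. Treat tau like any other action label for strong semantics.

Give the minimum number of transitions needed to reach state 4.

Layered search for 4:
  depth 0: {0}
  depth 1: {1}
  depth 2: {6}
  depth 3: {3,4}
4 enters at depth 3; path tau·a·b

Answer: 3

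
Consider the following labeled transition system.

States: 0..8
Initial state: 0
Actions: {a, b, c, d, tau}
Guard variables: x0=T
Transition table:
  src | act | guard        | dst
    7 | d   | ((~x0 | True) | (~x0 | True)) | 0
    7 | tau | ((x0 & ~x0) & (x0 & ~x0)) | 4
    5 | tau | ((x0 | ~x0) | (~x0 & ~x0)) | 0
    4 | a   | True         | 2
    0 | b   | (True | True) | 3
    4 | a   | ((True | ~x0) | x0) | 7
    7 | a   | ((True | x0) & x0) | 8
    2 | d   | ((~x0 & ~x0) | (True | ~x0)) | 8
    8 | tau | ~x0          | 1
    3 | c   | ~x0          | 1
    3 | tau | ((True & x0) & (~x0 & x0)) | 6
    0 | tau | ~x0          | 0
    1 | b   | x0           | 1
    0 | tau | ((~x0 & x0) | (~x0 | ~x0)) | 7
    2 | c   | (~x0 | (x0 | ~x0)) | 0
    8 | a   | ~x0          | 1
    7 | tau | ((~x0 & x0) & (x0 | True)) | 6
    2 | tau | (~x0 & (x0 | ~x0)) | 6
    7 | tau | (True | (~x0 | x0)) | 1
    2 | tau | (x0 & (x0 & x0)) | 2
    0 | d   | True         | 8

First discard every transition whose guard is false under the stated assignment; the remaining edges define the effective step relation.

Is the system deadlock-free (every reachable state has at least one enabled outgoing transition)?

R = {0,3,8}
  0: b→3  d→8  [2 out]
  3: ∅  [STUCK]
  8: ∅  [STUCK]
witness 3: b

Answer: DEADLOCK at state 3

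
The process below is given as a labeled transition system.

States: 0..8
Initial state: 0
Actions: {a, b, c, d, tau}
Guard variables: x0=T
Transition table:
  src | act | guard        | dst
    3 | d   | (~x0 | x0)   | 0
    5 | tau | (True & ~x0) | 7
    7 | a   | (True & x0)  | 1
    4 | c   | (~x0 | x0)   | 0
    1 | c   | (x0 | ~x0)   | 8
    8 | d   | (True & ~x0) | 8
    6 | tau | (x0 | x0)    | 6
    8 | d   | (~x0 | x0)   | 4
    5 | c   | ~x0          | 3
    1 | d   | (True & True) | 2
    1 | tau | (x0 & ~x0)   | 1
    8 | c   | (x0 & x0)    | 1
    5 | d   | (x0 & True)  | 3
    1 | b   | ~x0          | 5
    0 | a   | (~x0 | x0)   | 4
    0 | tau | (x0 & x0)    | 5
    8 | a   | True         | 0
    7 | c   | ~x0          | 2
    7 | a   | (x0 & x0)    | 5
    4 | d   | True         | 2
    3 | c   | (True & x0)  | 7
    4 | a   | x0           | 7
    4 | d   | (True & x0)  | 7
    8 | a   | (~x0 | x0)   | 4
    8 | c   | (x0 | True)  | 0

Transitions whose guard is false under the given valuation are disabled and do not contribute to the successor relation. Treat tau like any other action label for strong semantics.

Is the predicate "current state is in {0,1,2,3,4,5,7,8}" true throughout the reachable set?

Answer: INVARIANT HOLDS

Working:
Allowed set {0,1,2,3,4,5,7,8}
Reachable = {0,1,2,3,4,5,7,8}
  0: ✓
  1: ✓
  2: ✓
  3: ✓
  4: ✓
  5: ✓
  7: ✓
  8: ✓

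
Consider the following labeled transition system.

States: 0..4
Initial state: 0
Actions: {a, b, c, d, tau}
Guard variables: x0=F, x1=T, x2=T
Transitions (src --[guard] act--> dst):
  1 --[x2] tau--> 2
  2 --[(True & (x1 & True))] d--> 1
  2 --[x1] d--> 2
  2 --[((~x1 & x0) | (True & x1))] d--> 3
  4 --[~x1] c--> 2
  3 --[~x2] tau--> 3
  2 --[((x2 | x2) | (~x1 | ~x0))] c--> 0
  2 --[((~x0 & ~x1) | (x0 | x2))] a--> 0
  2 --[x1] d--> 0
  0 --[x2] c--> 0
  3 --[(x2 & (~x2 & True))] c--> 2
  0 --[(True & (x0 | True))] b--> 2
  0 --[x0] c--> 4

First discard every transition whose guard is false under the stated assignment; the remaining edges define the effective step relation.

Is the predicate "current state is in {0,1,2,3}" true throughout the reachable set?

Safe = {0,1,2,3}
R = {0,1,2,3}
  0: ✓
  1: ✓
  2: ✓
  3: ✓

Answer: INVARIANT HOLDS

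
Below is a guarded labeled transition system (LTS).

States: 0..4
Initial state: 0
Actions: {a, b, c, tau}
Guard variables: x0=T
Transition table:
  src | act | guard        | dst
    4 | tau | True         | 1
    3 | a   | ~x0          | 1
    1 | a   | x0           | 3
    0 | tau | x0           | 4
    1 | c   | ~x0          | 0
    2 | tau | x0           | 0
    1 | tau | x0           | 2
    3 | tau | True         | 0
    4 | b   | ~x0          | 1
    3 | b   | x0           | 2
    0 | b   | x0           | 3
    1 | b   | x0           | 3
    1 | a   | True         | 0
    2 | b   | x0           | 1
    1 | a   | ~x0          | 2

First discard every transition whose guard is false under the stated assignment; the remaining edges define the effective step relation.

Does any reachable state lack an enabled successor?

R = {0,1,2,3,4}
  0: b→3  tau→4  [2 exit(s)]
  1: a→0  a→3  b→3  tau→2  [4 exit(s)]
  2: b→1  tau→0  [2 exit(s)]
  3: b→2  tau→0  [2 exit(s)]
  4: tau→1  [1 exit(s)]

Answer: DEADLOCK-FREE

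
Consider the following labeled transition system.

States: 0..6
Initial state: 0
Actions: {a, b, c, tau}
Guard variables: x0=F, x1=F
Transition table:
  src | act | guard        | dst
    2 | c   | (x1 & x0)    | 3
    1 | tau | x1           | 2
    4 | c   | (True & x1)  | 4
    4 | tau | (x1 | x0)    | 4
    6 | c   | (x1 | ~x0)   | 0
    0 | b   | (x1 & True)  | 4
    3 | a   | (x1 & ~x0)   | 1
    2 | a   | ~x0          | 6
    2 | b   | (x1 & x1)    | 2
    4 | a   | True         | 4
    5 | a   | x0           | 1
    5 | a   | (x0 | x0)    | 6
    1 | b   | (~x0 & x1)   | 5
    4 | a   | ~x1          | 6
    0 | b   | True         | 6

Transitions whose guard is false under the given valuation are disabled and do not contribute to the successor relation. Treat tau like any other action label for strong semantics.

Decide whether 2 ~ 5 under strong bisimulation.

Bisimulation quotient by refinement:
  round 0: {{0,1,2,3,4,5,6}}
  round 1: {{0},{1,3,5},{2,4},{6}}
  round 2: {{0},{1,3,5},{2},{4},{6}}
5 equivalence class(es) (converged in 3)
[2]={2}  [5]={1,3,5}

Answer: NOT BISIMILAR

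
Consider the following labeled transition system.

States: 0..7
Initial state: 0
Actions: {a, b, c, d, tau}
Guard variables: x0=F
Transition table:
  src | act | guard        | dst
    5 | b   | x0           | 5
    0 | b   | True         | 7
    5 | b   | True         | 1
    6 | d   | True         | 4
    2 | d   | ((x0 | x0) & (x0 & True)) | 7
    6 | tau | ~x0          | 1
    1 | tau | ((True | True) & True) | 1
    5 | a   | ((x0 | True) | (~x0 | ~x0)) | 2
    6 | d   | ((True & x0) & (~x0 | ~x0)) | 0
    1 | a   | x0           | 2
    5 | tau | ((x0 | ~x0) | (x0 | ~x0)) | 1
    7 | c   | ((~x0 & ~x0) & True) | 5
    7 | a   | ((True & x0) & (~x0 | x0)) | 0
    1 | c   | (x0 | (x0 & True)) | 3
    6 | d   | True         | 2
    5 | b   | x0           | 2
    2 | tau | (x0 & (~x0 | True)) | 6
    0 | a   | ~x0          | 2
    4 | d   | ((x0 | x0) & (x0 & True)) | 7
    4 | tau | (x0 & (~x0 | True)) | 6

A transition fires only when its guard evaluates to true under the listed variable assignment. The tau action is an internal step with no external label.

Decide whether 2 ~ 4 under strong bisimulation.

Answer: BISIMILAR

Working:
Compute ~ classes (split until stable):
  π0 = {{0,1,2,3,4,5,6,7}}
  π1 = {{0},{1},{2,3,4},{5},{6},{7}}
6 equivalence class(es) (converged in 2)
2∈{2,3,4}, 4∈{2,3,4}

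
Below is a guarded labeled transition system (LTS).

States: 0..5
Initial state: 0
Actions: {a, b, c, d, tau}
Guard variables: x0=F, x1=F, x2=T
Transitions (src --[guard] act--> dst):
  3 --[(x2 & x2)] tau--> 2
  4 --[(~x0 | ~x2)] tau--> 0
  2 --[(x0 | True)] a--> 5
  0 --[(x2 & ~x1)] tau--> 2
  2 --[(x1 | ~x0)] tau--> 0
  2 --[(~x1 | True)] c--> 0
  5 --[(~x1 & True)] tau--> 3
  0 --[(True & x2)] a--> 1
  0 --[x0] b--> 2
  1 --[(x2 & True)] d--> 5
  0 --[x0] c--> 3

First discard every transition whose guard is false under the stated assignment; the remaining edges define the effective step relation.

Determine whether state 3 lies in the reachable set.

After dropping false guards: 9 live edges.
depth 0: {0}
depth 1: {1,2}  total {0,1,2}
depth 2: {5}  total {0,1,2,5}
depth 3: {3}  total {0,1,2,3,5}
R = {0,1,2,3,5}
Path to 3: tau·a·tau

Answer: REACHABLE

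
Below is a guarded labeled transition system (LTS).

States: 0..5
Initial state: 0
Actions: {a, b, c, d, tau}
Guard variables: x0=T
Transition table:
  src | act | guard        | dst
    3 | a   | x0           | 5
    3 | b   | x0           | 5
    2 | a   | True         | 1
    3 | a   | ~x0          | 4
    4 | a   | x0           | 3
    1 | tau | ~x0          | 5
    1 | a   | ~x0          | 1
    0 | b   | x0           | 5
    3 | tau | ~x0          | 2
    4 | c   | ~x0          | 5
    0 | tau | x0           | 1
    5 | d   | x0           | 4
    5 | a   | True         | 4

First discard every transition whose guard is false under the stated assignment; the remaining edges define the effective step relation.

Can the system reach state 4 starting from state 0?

Answer: REACHABLE

Working:
Guard filter leaves 8 enabled edge(s).
Layer 0: {0}
Layer 1: {1,5}  total {0,1,5}
Layer 2: {4}  total {0,1,4,5}
Layer 3: {3}  total {0,1,3,4,5}
R = {0,1,3,4,5}
witness 4: b·d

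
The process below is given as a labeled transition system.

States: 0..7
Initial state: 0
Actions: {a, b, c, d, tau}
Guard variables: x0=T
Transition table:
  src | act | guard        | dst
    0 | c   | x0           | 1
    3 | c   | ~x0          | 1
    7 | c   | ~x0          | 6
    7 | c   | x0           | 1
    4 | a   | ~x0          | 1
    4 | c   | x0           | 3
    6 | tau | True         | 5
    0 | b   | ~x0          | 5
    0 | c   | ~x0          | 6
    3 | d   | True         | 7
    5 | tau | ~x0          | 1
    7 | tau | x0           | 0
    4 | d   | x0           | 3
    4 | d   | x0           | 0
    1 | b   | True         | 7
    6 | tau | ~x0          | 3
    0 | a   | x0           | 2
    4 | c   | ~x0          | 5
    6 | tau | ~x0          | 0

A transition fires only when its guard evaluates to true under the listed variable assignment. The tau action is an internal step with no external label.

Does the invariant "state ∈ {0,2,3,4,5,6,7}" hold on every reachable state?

Answer: INVARIANT VIOLATED at state 1

Trace:
Inv-set: {0,2,3,4,5,6,7}
Reachable = {0,1,2,7}
  0: ✓
  1: outside
  2: ✓
  7: ✓
witness against invariant: c → 1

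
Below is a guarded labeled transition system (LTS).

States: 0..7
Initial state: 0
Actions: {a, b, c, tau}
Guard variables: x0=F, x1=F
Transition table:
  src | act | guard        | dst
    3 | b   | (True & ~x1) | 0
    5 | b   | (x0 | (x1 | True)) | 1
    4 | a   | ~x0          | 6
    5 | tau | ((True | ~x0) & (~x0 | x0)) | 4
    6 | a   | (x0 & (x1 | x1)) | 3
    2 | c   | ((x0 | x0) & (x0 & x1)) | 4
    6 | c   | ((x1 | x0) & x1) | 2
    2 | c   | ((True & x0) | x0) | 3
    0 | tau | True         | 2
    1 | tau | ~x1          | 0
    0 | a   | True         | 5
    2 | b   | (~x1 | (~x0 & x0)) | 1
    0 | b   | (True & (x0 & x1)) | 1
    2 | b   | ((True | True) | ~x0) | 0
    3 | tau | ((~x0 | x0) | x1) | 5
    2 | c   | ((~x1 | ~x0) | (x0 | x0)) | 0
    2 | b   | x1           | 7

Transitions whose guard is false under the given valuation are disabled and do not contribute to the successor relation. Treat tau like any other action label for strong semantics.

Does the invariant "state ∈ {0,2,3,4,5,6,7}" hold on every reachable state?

Allowed set {0,2,3,4,5,6,7}
Reachable = {0,1,2,4,5,6}
  0: ok
  1: VIOLATES
  2: ok
  4: ok
  5: ok
  6: ok
witness against invariant: tau·b → 1

Answer: INVARIANT VIOLATED at state 1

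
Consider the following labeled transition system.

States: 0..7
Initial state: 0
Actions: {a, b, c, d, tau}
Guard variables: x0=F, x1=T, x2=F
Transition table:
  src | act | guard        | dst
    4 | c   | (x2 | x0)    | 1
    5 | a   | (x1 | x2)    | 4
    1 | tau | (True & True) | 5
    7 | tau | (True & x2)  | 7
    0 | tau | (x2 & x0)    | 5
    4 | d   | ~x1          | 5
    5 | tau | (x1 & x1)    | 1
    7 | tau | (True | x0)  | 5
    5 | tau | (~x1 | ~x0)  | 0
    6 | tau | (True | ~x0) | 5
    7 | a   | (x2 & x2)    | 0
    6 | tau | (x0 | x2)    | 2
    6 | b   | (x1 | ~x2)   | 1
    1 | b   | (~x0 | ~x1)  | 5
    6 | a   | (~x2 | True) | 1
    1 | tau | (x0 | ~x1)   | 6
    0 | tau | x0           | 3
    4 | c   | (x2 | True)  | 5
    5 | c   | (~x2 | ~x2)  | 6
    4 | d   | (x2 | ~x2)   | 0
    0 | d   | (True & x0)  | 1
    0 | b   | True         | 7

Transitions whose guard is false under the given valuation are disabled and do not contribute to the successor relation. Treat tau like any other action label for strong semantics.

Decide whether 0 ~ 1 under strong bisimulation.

Answer: NOT BISIMILAR

Trace:
Compute ~ classes (split until stable):
  P[0] = {{0,1,2,3,4,5,6,7}}
  P[1] = {{0},{1},{2,3},{4},{5},{6},{7}}
Fixed point at round 2; 7 class(es).
class of 0: {0}; class of 1: {1}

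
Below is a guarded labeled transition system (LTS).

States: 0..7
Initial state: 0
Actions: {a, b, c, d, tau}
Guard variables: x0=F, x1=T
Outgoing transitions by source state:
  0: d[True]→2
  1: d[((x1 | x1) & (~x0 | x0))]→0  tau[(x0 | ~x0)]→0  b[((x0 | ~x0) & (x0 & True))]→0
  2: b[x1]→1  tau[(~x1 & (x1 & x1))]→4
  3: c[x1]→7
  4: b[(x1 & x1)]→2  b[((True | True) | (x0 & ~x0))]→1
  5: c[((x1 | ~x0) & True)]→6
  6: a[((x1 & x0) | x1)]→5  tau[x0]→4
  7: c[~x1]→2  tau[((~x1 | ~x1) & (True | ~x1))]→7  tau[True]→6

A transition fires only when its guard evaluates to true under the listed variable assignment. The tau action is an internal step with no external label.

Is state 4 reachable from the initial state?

Answer: UNREACHABLE

Working:
10 transition(s) survive guard evaluation.
L0 = {0}
L1 = {2}  now seen {0,2}
L2 = {1}  now seen {0,1,2}
Reachable = {0,1,2}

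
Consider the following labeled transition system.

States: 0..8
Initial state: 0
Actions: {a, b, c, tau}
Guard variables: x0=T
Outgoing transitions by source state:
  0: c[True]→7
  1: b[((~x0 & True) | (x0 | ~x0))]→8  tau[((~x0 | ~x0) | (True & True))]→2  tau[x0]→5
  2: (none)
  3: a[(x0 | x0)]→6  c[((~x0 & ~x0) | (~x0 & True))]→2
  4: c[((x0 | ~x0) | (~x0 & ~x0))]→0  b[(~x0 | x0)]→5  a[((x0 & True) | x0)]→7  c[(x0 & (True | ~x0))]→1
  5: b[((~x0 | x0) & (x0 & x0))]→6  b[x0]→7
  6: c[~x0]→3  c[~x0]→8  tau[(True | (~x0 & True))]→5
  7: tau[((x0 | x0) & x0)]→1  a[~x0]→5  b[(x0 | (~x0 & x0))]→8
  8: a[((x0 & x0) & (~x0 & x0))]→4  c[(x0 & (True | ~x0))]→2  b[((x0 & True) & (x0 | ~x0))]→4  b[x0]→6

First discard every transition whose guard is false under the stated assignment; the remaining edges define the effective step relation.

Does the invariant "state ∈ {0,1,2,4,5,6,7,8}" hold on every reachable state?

Answer: INVARIANT HOLDS

Analysis:
Allowed set {0,1,2,4,5,6,7,8}
Reachable = {0,1,2,4,5,6,7,8}
  0: safe
  1: safe
  2: safe
  4: safe
  5: safe
  6: safe
  7: safe
  8: safe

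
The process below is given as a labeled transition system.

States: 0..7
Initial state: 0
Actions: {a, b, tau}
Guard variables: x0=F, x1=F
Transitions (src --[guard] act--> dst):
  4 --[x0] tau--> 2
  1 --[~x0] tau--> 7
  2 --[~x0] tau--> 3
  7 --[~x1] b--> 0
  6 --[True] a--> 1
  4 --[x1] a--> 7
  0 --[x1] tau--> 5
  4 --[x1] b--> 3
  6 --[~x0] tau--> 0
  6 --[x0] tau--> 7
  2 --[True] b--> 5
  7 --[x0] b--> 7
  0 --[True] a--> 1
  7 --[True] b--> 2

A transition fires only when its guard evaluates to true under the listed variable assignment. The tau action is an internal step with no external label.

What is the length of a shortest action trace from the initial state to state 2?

Layered search for 2:
  L0 = {0}
  L1 = {1}
  L2 = {7}
  L3 = {2}
first hit 2 at d=3 via a·tau·b

Answer: 3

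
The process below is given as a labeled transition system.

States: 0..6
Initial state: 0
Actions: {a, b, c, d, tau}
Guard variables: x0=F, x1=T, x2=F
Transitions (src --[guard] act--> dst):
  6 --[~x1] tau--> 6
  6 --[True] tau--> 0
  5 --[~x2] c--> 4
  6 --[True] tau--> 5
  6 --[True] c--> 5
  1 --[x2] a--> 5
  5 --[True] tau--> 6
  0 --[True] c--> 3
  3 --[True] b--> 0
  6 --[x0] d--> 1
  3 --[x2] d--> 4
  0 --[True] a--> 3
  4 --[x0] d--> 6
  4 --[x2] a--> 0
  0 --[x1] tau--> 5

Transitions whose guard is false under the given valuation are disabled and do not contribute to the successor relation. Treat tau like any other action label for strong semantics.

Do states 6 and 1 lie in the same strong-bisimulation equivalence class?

Refine partition for ~:
  P[0] = {{0,1,2,3,4,5,6}}
  P[1] = {{0},{1,2,4},{3},{5,6}}
  P[2] = {{0},{1,2,4},{3},{5},{6}}
Fixed point at round 3; 5 class(es).
class of 6: {6}; class of 1: {1,2,4}

Answer: NOT BISIMILAR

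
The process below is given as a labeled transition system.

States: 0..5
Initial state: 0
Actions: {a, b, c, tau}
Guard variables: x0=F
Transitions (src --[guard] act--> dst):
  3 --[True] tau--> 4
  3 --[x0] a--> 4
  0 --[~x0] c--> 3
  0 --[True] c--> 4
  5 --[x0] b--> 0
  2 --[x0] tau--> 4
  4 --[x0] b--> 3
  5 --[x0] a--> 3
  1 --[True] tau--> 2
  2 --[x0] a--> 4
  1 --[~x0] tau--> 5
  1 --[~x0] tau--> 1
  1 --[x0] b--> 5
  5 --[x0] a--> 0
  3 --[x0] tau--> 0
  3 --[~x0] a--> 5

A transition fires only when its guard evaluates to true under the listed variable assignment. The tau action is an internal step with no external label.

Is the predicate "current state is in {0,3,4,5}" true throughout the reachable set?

Inv-set: {0,3,4,5}
Reachable = {0,3,4,5}
  0: safe
  3: safe
  4: safe
  5: safe

Answer: INVARIANT HOLDS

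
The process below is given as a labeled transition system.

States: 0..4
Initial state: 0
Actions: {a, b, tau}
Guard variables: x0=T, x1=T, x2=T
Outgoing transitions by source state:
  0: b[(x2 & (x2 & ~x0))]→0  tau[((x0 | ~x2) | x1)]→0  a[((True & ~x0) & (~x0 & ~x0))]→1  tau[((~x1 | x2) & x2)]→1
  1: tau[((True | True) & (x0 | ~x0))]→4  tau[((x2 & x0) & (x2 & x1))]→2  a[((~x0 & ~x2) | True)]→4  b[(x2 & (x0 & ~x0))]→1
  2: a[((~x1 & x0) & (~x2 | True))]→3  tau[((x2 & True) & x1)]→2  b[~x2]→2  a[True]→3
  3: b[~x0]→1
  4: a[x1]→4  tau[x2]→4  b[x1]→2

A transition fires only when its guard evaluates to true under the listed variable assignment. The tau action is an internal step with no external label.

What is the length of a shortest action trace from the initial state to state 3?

Answer: 3

Working:
Breadth-first toward 3:
  Layer 0: {0}
  Layer 1: {1}
  Layer 2: {2,4}
  Layer 3: {3}
depth(3)=3, e.g. tau·tau·a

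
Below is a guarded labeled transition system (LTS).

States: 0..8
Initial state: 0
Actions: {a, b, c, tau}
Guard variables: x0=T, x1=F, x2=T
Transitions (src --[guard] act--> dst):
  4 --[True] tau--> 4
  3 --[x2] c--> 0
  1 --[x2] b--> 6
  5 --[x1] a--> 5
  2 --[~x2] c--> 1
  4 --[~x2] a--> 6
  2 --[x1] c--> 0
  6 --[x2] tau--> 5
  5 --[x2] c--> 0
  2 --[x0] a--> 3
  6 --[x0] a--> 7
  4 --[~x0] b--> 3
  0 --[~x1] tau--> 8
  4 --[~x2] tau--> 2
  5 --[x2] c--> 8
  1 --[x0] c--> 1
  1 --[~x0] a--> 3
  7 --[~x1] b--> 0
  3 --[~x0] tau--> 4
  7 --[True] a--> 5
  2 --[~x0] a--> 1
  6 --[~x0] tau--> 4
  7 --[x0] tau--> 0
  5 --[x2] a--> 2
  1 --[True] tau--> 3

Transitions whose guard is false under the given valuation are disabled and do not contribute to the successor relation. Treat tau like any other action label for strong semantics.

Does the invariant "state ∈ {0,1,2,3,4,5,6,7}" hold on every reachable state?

Allowed set {0,1,2,3,4,5,6,7}
R = {0,8}
  0: ok
  8: VIOLATES
witness against invariant: tau → 8

Answer: INVARIANT VIOLATED at state 8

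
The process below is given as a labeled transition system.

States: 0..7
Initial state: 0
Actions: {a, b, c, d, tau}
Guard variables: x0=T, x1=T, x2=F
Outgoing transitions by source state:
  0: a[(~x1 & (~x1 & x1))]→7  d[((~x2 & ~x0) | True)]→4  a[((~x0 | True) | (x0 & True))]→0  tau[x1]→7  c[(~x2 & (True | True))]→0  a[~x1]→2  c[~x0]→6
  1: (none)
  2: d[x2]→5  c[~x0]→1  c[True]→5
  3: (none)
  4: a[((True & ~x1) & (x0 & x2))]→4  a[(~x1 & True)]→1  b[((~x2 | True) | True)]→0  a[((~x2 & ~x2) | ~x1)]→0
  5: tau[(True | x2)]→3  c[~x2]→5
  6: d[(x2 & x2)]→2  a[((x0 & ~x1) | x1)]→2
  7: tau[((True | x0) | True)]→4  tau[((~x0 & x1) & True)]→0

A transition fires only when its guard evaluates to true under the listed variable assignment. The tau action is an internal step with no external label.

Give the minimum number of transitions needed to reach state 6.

Breadth-first toward 6:
  Layer 0: {0}
  Layer 1: {4,7}
6 never appears.

Answer: UNREACHABLE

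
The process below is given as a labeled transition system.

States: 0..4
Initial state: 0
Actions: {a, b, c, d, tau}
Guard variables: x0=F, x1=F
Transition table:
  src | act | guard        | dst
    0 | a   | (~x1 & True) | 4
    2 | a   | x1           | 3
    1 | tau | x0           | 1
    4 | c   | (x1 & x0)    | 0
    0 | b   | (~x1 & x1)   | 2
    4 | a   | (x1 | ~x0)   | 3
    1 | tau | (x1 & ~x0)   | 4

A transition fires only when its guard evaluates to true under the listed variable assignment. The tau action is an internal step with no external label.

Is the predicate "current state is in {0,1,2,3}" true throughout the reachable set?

Answer: INVARIANT VIOLATED at state 4

Working:
Inv-set: {0,1,2,3}
R = {0,3,4}
  0: safe
  3: safe
  4: VIOLATES
witness against invariant: a → 4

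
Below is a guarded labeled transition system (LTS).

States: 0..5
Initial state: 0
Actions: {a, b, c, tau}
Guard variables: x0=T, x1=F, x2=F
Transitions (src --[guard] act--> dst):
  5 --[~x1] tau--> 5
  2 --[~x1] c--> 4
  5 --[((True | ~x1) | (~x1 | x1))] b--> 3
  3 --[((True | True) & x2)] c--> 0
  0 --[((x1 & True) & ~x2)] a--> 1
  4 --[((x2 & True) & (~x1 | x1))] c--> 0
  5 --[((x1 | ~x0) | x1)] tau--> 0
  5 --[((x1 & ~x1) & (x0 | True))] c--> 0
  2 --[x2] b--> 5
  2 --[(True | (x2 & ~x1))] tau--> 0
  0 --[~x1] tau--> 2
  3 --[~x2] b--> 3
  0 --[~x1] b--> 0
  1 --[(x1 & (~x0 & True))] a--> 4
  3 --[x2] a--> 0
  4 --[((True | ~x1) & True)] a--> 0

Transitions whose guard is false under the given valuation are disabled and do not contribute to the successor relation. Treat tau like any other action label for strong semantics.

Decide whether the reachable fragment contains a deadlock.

Reach set: {0,2,4}
  0: b→0  tau→2  [deg 2]
  2: c→4  tau→0  [deg 2]
  4: a→0  [deg 1]

Answer: DEADLOCK-FREE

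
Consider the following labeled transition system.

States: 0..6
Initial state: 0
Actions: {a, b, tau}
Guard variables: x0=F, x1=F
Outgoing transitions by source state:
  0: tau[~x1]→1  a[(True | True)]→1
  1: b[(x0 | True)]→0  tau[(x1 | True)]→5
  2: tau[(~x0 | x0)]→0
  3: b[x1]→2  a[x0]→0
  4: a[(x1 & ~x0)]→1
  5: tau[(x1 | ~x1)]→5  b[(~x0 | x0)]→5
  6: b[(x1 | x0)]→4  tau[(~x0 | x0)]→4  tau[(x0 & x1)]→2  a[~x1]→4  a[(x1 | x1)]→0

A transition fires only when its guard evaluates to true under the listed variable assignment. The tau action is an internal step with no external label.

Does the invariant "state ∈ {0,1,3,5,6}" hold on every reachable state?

Answer: INVARIANT HOLDS

Working:
Safe = {0,1,3,5,6}
Reach set: {0,1,5}
  0: ✓
  1: ✓
  5: ✓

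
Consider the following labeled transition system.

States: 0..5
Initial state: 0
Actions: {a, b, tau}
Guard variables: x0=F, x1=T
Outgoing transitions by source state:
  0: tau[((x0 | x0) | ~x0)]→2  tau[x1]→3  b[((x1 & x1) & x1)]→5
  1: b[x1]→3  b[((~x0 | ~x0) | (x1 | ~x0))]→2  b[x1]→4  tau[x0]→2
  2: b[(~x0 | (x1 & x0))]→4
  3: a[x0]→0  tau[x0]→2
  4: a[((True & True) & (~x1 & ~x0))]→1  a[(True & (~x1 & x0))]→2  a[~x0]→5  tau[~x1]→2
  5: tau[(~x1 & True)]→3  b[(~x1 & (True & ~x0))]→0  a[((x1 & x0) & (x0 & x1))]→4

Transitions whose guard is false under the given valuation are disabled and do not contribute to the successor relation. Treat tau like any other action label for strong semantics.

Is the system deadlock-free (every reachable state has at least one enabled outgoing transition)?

Answer: DEADLOCK at state 3

Analysis:
Reachable = {0,2,3,4,5}
  0: b→5  tau→2  tau→3  [deg 3]
  2: b→4  [deg 1]
  3: ∅  [deadlock]
  4: a→5  [deg 1]
  5: ∅  [deadlock]
trace reaching 3: tau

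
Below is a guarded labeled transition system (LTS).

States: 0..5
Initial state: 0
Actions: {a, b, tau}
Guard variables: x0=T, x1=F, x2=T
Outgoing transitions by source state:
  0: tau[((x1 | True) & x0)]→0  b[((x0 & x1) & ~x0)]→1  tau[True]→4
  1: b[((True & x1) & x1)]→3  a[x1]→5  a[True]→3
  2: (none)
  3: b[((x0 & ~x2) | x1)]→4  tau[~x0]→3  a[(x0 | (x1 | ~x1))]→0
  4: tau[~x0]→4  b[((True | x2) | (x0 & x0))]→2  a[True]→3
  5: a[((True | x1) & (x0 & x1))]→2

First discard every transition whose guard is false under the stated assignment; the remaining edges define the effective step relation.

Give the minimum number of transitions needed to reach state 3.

BFS to 3:
  L0 = {0}
  L1 = {4}
  L2 = {2,3}
first hit 3 at d=2 via tau·a

Answer: 2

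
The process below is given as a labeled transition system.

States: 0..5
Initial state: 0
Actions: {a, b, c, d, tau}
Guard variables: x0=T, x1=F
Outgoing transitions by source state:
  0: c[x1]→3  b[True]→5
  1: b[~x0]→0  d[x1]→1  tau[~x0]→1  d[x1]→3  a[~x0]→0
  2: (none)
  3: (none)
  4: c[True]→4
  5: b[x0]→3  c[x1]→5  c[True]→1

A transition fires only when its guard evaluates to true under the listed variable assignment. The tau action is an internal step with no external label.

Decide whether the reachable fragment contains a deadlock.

Answer: DEADLOCK at state 1

Trace:
Reachable = {0,1,3,5}
  0: b→5  [deg 1]
  1: ∅  [deadlock]
  3: ∅  [deadlock]
  5: b→3  c→1  [deg 2]
trace reaching 1: b·c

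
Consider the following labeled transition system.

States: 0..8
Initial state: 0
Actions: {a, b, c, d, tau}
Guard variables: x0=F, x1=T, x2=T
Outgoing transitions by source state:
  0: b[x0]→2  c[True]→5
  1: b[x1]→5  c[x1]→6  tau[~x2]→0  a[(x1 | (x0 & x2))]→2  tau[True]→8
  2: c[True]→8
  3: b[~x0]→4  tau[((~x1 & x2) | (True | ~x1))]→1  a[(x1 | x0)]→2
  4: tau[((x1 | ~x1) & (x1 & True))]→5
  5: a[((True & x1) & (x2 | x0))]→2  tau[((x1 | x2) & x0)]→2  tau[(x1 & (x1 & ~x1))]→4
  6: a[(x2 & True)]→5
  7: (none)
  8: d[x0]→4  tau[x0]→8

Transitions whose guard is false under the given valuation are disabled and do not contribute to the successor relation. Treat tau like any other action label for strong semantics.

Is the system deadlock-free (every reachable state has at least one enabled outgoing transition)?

R = {0,2,5,8}
  0: c→5  [1 out]
  2: c→8  [1 out]
  5: a→2  [1 out]
  8: ∅  [no exit]
Path to 8: c·a·c

Answer: DEADLOCK at state 8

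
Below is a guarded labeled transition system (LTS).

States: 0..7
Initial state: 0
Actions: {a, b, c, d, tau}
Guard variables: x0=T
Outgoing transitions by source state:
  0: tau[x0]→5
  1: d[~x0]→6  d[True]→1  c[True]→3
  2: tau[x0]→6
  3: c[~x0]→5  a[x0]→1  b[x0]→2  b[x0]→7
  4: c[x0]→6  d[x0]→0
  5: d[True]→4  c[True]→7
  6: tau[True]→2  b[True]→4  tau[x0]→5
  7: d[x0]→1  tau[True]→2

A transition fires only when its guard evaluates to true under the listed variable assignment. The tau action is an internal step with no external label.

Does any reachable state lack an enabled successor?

Reachable = {0,1,2,3,4,5,6,7}
  0: tau→5  [1 exit(s)]
  1: c→3  d→1  [2 exit(s)]
  2: tau→6  [1 exit(s)]
  3: a→1  b→2  b→7  [3 exit(s)]
  4: c→6  d→0  [2 exit(s)]
  5: c→7  d→4  [2 exit(s)]
  6: b→4  tau→2  tau→5  [3 exit(s)]
  7: d→1  tau→2  [2 exit(s)]

Answer: DEADLOCK-FREE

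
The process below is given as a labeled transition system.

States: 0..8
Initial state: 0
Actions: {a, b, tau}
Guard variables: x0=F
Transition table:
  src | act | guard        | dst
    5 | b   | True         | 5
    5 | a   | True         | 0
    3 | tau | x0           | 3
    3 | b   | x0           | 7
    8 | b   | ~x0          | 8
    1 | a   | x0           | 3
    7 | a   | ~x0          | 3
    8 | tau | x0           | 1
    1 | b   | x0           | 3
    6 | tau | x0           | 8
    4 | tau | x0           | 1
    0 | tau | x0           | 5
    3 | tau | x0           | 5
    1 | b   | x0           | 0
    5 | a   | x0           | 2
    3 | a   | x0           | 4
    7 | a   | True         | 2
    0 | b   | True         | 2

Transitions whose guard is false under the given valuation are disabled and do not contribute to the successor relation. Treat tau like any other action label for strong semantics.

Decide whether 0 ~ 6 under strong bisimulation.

Compute ~ classes (split until stable):
  P[0] = {{0,1,2,3,4,5,6,7,8}}
  P[1] = {{0,8},{1,2,3,4,6},{5},{7}}
  P[2] = {{0},{1,2,3,4,6},{5},{7},{8}}
stable after 3 split(s): 5 block(s)
[0]={0}  [6]={1,2,3,4,6}

Answer: NOT BISIMILAR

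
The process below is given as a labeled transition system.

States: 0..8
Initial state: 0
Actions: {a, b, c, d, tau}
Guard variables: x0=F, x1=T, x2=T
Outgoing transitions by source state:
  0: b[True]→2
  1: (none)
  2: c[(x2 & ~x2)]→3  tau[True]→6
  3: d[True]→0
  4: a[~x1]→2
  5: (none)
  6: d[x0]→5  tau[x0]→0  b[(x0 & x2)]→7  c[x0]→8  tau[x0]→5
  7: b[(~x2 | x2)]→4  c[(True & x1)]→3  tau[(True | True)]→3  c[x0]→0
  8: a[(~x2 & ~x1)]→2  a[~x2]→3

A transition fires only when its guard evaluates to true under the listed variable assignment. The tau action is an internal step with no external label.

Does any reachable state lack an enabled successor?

Answer: DEADLOCK at state 6

Analysis:
Reachable = {0,2,6}
  0: b→2  [1 out]
  2: tau→6  [1 out]
  6: ∅  [deadlock]
witness 6: b·tau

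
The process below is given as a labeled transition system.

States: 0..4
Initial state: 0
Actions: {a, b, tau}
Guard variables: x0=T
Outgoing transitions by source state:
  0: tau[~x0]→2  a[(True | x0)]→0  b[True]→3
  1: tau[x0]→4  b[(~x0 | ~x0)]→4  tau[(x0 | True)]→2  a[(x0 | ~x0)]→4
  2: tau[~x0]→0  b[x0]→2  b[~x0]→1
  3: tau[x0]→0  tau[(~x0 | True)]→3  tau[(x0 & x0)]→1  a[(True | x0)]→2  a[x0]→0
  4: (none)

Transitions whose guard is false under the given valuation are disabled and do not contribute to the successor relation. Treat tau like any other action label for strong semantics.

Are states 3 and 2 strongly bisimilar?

Bisimulation quotient by refinement:
  π0 = {{0,1,2,3,4}}
  π1 = {{0},{1,3},{2},{4}}
  π2 = {{0},{1},{2},{3},{4}}
Fixed point at round 3; 5 class(es).
3∈{3}, 2∈{2}

Answer: NOT BISIMILAR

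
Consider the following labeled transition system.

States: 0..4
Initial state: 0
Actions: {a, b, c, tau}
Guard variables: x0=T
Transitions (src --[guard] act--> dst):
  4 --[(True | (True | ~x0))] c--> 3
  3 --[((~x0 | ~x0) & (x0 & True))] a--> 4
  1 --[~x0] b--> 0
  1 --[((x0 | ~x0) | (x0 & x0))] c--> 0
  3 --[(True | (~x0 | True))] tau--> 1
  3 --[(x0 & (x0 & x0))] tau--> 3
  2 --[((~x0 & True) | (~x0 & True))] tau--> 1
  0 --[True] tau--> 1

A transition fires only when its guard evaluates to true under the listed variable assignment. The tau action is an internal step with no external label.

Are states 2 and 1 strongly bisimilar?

Bisimulation quotient by refinement:
  round 0: {{0,1,2,3,4}}
  round 1: {{0,3},{1,4},{2}}
  round 2: {{0},{1,4},{2},{3}}
  round 3: {{0},{1},{2},{3},{4}}
stable after 4 split(s): 5 block(s)
2∈{2}, 1∈{1}

Answer: NOT BISIMILAR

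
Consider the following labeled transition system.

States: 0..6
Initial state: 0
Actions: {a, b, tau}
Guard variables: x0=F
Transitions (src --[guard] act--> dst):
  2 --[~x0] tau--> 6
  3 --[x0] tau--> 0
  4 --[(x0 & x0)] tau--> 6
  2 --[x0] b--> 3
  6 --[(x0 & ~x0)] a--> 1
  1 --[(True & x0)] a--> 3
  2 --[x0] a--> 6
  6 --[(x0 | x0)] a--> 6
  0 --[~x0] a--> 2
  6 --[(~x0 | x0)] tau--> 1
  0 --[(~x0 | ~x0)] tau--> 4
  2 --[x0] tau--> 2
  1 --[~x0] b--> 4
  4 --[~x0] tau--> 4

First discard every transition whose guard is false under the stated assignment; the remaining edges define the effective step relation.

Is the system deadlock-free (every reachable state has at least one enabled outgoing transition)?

Answer: DEADLOCK-FREE

Analysis:
Reachable = {0,1,2,4,6}
  0: a→2  tau→4  [deg 2]
  1: b→4  [deg 1]
  2: tau→6  [deg 1]
  4: tau→4  [deg 1]
  6: tau→1  [deg 1]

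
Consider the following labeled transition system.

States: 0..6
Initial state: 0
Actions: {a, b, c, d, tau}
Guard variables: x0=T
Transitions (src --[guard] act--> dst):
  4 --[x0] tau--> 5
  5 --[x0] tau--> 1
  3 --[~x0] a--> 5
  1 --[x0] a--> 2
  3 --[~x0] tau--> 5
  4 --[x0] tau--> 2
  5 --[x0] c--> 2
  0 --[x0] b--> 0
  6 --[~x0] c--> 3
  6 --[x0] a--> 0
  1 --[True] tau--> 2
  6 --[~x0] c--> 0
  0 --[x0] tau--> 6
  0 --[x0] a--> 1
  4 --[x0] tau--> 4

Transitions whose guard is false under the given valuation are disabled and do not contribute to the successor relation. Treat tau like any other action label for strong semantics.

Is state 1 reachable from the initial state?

Answer: REACHABLE

Working:
After dropping false guards: 11 live edges.
depth 0: {0}
depth 1: {1,6}  now seen {0,1,6}
depth 2: {2}  now seen {0,1,2,6}
Reachable = {0,1,2,6}
trace reaching 1: a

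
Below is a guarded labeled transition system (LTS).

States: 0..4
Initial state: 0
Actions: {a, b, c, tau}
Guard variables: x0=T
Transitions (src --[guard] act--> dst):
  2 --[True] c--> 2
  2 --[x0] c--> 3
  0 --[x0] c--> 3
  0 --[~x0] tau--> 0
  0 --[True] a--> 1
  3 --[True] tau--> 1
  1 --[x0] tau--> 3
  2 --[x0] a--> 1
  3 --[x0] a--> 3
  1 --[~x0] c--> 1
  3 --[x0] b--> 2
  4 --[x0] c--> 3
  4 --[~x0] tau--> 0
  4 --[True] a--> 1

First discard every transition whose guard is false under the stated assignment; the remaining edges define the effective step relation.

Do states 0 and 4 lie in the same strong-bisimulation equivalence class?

Answer: BISIMILAR

Trace:
Compute ~ classes (split until stable):
  π0 = {{0,1,2,3,4}}
  π1 = {{0,2,4},{1},{3}}
  π2 = {{0,4},{1},{2},{3}}
4 equivalence class(es) (converged in 3)
[0]={0,4}  [4]={0,4}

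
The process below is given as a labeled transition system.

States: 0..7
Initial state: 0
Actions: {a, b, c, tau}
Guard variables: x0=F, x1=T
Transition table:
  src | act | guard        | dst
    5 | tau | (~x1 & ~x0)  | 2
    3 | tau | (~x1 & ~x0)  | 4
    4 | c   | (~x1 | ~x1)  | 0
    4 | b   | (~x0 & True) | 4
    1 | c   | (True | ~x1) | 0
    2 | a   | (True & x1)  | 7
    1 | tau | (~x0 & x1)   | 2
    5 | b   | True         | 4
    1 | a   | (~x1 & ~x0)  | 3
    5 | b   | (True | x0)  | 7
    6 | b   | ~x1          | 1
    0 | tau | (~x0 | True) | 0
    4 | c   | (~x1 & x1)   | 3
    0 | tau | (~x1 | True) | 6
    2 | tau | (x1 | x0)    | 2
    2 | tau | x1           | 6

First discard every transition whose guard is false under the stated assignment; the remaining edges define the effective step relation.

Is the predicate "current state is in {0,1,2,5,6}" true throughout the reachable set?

Inv-set: {0,1,2,5,6}
Reachable = {0,6}
  0: ok
  6: ok

Answer: INVARIANT HOLDS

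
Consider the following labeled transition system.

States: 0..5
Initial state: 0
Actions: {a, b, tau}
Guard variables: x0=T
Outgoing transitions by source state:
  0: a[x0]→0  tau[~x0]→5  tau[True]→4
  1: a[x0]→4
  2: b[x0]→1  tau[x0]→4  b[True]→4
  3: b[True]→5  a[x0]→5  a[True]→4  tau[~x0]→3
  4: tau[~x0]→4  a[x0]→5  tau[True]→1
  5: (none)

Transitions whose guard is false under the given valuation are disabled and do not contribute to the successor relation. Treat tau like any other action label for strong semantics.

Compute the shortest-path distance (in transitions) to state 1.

Layered search for 1:
  L0 = {0}
  L1 = {4}
  L2 = {1,5}
depth(1)=2, e.g. tau·tau

Answer: 2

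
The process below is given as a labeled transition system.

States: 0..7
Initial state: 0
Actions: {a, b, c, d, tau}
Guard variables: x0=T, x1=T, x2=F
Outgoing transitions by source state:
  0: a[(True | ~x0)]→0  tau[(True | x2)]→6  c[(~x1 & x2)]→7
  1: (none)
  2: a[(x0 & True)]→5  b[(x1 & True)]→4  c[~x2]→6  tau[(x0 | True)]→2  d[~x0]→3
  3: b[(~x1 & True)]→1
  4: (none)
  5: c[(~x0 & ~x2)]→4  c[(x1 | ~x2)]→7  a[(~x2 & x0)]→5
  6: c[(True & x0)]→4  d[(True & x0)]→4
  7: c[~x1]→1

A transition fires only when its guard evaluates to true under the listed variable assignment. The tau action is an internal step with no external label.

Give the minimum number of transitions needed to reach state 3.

Answer: UNREACHABLE

Analysis:
Layered search for 3:
  Layer 0: {0}
  Layer 1: {6}
  Layer 2: {4}
3 never appears.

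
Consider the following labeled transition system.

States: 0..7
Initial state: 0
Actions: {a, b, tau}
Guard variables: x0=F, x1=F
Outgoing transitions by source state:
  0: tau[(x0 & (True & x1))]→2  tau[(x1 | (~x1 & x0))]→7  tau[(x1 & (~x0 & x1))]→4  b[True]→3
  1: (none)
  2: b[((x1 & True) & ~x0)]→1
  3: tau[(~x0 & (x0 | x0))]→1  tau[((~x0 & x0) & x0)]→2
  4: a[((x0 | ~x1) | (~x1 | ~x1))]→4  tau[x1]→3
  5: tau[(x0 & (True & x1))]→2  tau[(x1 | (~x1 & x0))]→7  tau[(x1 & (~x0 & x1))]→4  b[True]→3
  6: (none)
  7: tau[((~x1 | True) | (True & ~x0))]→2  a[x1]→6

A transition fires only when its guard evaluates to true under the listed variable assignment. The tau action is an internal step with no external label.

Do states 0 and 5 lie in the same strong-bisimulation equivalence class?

Bisimulation quotient by refinement:
  round 0: {{0,1,2,3,4,5,6,7}}
  round 1: {{0,5},{1,2,3,6},{4},{7}}
4 equivalence class(es) (converged in 2)
[0]={0,5}  [5]={0,5}

Answer: BISIMILAR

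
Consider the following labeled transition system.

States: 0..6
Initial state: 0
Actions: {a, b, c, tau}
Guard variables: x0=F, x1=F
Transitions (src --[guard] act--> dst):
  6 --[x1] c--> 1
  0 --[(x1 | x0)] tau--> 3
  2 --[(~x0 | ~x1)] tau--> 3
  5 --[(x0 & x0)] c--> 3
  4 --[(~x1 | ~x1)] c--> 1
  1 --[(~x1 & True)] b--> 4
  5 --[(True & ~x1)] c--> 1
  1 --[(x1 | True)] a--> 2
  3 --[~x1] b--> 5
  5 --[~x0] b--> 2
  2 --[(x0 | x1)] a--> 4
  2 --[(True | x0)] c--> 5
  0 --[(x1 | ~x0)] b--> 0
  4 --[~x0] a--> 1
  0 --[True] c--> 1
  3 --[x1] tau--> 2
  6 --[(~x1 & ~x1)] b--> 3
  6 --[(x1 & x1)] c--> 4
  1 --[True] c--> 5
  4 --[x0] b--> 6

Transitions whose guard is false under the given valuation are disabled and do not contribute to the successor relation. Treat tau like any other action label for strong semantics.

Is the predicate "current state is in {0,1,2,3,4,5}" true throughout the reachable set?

Answer: INVARIANT HOLDS

Analysis:
Inv-set: {0,1,2,3,4,5}
Reachable = {0,1,2,3,4,5}
  0: safe
  1: safe
  2: safe
  3: safe
  4: safe
  5: safe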